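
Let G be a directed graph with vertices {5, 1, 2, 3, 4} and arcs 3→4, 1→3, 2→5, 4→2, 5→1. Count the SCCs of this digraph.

{1, 2, 3, 4, 5} are all mutually reachable — one SCC of size 5.
That gives 1 strongly connected component.

1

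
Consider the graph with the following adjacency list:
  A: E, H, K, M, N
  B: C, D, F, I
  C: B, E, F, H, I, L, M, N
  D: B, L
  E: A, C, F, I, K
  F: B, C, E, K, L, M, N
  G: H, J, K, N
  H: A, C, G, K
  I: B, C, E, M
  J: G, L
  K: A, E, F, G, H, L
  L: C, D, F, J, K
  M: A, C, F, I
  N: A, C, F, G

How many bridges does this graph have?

0

The edges on the cycle F-B-I-E-C-F are not bridges since each lies on that cycle.
Every edge lies on some cycle, so there are no bridges.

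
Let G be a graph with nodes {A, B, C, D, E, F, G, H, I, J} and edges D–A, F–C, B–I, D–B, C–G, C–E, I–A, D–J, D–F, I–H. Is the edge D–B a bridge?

After removing D–B, the path D-A-I-B still connects them, so the edge is not a bridge.

No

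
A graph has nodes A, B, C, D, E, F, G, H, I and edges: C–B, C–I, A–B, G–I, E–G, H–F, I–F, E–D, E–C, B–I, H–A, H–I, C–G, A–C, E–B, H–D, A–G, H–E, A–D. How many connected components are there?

Starting from A we can reach A, B, C, D, E, F, G, H, I. That is one component of size 9.
Total: 1 component.

1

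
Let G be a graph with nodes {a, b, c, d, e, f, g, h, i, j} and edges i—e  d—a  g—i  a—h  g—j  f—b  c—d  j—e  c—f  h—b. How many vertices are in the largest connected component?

6

Starting from e we can reach e, g, i, j. That is one component of size 4.
Starting from a we can reach a, b, c, d, f, h. That is one component of size 6.
The largest has 6 vertices.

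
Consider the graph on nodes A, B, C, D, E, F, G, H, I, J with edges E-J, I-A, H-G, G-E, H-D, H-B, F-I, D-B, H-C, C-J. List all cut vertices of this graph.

Removing H increases the component count from 2 to 3, so H is a cut vertex.
Removing I increases the component count from 2 to 3, so I is a cut vertex.
By contrast removing D leaves 2 components; it is not a cut vertex. No other vertex is a cut vertex either.

H, I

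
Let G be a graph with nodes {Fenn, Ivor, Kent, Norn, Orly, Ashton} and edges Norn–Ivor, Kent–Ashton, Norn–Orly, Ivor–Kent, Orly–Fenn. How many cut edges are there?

removing Fenn–Orly disconnects Fenn from Orly; removing Kent–Ivor disconnects Kent from Ivor; removing Ashton–Kent disconnects Ashton from Kent; removing Norn–Ivor disconnects Norn from Ivor — these are bridges.
In total 5 edges are bridges.

5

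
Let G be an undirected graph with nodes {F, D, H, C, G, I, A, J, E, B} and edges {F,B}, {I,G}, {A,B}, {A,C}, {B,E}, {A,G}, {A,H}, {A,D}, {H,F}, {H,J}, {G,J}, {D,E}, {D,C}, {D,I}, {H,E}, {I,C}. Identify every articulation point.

none

Removing B, for instance, still leaves 1 component. No single vertex removal increases the component count — the graph has no articulation points.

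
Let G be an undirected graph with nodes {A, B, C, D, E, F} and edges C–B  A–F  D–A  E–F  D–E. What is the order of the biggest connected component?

4

Starting from B we can reach B, C. That is one component of size 2.
Starting from A we can reach A, D, E, F. That is one component of size 4.
The largest has 4 vertices.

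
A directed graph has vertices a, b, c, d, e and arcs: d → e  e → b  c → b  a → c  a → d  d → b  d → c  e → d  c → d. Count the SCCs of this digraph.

3

{c, d, e} are all mutually reachable — one SCC of size 3.
{b} is an SCC by itself.
{a} is an SCC by itself.
That gives 3 strongly connected components.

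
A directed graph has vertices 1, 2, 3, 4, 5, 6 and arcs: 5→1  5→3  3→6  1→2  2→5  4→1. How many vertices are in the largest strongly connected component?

3

{1, 2, 5} are all mutually reachable — one SCC of size 3.
{3} is an SCC by itself.
{4} is an SCC by itself.
{6} is an SCC by itself.
The largest has 3 vertices.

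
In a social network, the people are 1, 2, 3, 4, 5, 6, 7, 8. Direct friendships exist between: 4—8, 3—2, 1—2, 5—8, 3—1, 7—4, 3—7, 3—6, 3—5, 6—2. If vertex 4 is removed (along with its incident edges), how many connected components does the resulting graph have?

With 4 gone, the remaining components are: {1, 2, 3, 5, 6, 7, 8}.
That is 1 component.

1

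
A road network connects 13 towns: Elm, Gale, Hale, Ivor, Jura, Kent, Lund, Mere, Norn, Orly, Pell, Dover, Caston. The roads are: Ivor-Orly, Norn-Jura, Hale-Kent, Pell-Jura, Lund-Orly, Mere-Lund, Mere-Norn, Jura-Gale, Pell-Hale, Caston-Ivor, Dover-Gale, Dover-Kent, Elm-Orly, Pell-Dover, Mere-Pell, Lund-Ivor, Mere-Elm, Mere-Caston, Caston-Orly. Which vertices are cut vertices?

Removing Mere increases the component count from 1 to 2, so Mere is a cut vertex.
By contrast removing Caston leaves 1 component; it is not a cut vertex. No other vertex is a cut vertex either.

Mere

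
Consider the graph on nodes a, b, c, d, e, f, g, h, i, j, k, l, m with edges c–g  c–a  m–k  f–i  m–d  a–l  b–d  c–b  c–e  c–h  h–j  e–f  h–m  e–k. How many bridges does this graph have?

6

The edges on the cycle c-b-d-m-h-c are not bridges since each lies on that cycle.
But removing c–a disconnects c from a; removing f–e disconnects f from e; removing h–j disconnects h from j; removing g–c disconnects g from c — these are bridges.
In total 6 edges are bridges.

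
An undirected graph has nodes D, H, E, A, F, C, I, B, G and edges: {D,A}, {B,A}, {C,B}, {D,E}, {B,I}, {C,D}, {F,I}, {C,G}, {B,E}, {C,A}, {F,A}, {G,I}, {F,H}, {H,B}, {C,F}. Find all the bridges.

none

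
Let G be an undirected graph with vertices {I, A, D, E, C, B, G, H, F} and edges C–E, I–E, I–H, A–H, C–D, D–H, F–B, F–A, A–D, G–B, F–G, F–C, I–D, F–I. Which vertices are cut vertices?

F

Removing F increases the component count from 1 to 2, so F is a cut vertex.
By contrast removing B leaves 1 component; it is not a cut vertex. No other vertex is a cut vertex either.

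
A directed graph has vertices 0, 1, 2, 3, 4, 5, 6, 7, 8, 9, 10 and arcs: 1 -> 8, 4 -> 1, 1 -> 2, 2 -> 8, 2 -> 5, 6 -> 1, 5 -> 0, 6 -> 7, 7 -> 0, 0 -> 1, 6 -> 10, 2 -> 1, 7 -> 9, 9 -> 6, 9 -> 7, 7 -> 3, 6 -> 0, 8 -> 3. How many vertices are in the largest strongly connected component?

4

{0, 1, 2, 5} are all mutually reachable — one SCC of size 4.
{6, 7, 9} are all mutually reachable — one SCC of size 3.
{3} is an SCC by itself.
{8} is an SCC by itself.
{10} is an SCC by itself.
(and 1 more singleton SCC)
The largest has 4 vertices.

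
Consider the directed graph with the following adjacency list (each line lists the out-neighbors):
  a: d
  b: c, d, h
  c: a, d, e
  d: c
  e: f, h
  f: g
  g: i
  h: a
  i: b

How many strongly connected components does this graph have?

1

{a, b, c, d, e, f, g, h, i} are all mutually reachable — one SCC of size 9.
That gives 1 strongly connected component.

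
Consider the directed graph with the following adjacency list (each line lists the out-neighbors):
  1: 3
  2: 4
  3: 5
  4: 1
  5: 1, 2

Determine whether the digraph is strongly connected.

From 4 we can reach every vertex (1, 2, 3, 4, 5), and every vertex can reach 4 (1, 2, 3, 4, 5). So the whole graph is one strongly connected component.

Yes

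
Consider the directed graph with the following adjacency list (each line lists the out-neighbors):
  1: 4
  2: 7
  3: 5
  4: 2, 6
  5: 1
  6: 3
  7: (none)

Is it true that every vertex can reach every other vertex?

No

There is no directed path from 7 to 3, so the graph is not strongly connected.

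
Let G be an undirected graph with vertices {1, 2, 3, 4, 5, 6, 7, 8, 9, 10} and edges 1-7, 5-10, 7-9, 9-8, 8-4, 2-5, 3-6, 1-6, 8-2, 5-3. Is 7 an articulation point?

Deleting 7 leaves 1 component (was 1) (its neighbors 1, 9 remain connected to each other), so 7 is not a cut vertex.

No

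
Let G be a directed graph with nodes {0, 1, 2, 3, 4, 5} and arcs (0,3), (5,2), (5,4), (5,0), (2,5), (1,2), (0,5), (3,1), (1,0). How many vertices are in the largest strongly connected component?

5

{0, 1, 2, 3, 5} are all mutually reachable — one SCC of size 5.
{4} is an SCC by itself.
The largest has 5 vertices.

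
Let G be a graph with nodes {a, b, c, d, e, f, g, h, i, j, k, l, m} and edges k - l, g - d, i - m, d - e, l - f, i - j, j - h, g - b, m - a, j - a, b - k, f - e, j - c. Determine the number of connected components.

Starting from a we can reach a, c, h, i, j, m. That is one component of size 6.
Starting from b we can reach b, d, e, f, g, k, l. That is one component of size 7.
Total: 2 components.

2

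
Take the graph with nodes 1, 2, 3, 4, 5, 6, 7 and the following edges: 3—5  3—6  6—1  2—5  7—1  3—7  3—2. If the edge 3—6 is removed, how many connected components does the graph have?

2

3 and 6 are still connected via 3-7-1-6, so the component count stays at 2.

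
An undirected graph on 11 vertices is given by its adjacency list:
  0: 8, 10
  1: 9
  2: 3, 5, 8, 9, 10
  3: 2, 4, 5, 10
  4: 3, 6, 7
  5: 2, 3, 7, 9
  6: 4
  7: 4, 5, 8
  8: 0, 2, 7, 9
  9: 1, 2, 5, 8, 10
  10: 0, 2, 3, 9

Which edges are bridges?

1-9, 4-6

The edges on the cycle 8-0-10-9-8 are not bridges since each lies on that cycle.
But removing 6-4 disconnects 6 from 4; removing 1-9 disconnects 1 from 9 — these are bridges.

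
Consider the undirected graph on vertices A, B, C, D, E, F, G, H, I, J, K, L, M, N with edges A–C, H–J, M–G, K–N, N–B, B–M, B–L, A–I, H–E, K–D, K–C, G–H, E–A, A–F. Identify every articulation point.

A, B, H, K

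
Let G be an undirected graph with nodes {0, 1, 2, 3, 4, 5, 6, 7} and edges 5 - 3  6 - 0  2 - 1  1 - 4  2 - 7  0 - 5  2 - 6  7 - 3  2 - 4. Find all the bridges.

none

The edges on the cycle 2-1-4-2 are not bridges since each lies on that cycle.
Every edge lies on some cycle, so there are no bridges.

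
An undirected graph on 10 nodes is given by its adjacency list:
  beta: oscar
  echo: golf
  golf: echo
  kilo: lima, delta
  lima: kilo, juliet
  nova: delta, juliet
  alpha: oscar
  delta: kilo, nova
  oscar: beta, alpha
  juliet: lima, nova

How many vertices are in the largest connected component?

Starting from echo we can reach echo, golf. That is one component of size 2.
Starting from beta we can reach beta, alpha, oscar. That is one component of size 3.
Starting from kilo we can reach kilo, lima, nova, delta, juliet. That is one component of size 5.
The largest has 5 vertices.

5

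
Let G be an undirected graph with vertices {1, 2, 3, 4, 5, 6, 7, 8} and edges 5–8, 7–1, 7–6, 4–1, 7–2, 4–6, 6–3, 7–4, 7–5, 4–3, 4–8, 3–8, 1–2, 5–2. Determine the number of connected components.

Starting from 1 we can reach 1, 2, 3, 4, 5, 6, 7, 8. That is one component of size 8.
Total: 1 component.

1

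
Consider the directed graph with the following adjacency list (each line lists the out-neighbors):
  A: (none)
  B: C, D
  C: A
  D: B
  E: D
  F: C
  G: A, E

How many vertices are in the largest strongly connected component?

{B, D} are all mutually reachable — one SCC of size 2.
{C} is an SCC by itself.
{E} is an SCC by itself.
{F} is an SCC by itself.
{G} is an SCC by itself.
(and 1 more singleton SCC)
The largest has 2 vertices.

2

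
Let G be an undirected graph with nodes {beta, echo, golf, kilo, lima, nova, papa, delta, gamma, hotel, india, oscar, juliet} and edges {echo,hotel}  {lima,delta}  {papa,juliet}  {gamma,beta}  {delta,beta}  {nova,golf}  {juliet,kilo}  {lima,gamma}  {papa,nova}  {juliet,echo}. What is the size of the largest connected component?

7

oscar is isolated — a component by itself.
india is isolated — a component by itself.
Starting from beta we can reach beta, lima, delta, gamma. That is one component of size 4.
Starting from echo we can reach echo, golf, kilo, nova, papa, hotel, juliet. That is one component of size 7.
The largest has 7 vertices.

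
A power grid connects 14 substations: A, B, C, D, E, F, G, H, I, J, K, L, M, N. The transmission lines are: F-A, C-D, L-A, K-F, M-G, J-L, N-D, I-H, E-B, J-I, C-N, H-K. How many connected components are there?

Starting from B we can reach B, E. That is one component of size 2.
Starting from G we can reach G, M. That is one component of size 2.
Starting from C we can reach C, D, N. That is one component of size 3.
Starting from A we can reach A, F, H, I, J, K, L. That is one component of size 7.
Total: 4 components.

4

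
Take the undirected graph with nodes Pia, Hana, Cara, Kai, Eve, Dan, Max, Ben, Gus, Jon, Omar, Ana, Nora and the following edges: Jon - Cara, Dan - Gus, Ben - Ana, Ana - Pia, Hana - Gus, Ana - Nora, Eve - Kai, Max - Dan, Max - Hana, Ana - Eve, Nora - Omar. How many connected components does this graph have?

Starting from Jon we can reach Jon, Cara. That is one component of size 2.
Starting from Dan we can reach Dan, Gus, Max, Hana. That is one component of size 4.
Starting from Ana we can reach Ana, Ben, Eve, Kai, Pia, Nora, Omar. That is one component of size 7.
Total: 3 components.

3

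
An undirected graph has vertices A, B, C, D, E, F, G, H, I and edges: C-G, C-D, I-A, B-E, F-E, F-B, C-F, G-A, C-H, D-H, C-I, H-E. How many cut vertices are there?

Removing C increases the component count from 1 to 2, so C is a cut vertex.
By contrast removing F leaves 1 component; it is not a cut vertex. No other vertex is a cut vertex either.

1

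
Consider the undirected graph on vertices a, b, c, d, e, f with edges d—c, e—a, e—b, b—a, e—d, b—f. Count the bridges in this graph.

3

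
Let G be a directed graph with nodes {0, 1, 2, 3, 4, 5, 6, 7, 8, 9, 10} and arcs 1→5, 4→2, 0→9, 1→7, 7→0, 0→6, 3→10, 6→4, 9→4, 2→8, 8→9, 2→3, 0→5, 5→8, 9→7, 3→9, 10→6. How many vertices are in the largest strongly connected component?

10

{0, 2, 3, 4, 5, 6, 7, 8, 9, 10} are all mutually reachable — one SCC of size 10.
{1} is an SCC by itself.
The largest has 10 vertices.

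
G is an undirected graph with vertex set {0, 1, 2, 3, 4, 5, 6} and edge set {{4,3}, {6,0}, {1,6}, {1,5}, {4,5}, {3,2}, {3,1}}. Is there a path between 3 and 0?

From 3 we can reach 0, 1, 2, 3, 4, 5, 6, which includes 0.

Yes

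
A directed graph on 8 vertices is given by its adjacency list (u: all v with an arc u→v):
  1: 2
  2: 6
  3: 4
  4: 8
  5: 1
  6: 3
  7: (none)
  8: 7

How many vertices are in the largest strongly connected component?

1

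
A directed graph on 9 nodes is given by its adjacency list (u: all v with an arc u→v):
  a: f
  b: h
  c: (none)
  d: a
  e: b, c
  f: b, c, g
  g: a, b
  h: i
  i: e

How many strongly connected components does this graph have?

{b, e, h, i} are all mutually reachable — one SCC of size 4.
{a, f, g} are all mutually reachable — one SCC of size 3.
{d} is an SCC by itself.
{c} is an SCC by itself.
That gives 4 strongly connected components.

4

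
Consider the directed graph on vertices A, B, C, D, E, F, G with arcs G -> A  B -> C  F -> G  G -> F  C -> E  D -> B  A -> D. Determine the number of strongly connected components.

{F, G} are all mutually reachable — one SCC of size 2.
{E} is an SCC by itself.
{C} is an SCC by itself.
{D} is an SCC by itself.
{B} is an SCC by itself.
(and 1 more singleton SCC)
That gives 6 strongly connected components.

6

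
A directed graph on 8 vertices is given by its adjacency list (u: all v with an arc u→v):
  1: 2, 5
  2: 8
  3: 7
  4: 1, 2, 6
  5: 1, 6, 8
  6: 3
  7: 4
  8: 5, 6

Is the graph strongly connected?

From 7 we can reach every vertex (1, 2, 3, 4, 5, 6, 7, 8), and every vertex can reach 7 (1, 2, 3, 4, 5, 6, 7, 8). So the whole graph is one strongly connected component.

Yes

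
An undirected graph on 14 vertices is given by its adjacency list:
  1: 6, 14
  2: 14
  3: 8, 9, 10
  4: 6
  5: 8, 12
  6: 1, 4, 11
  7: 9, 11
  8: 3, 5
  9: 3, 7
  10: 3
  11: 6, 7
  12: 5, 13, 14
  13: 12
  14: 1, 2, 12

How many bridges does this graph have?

4

The edges on the cycle 6-1-14-12-5-8-3-9-7-11-6 are not bridges since each lies on that cycle.
But removing 14-2 disconnects 14 from 2; removing 6-4 disconnects 6 from 4; removing 10-3 disconnects 10 from 3; removing 12-13 disconnects 12 from 13 — these are bridges.
That makes 4 bridges.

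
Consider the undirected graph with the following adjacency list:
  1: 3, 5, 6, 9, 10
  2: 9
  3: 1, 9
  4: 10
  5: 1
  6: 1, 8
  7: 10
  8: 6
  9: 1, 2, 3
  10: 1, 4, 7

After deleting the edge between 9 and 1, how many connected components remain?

9 and 1 are still connected via 9-3-1, so the component count stays at 1.

1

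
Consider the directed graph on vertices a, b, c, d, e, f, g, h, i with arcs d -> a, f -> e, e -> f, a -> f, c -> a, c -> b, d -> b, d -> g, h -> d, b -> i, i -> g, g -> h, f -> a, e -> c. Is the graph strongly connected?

Yes

From e we can reach every vertex (a, b, c, d, e, f, g, h, i), and every vertex can reach e (a, b, c, d, e, f, g, h, i). So the whole graph is one strongly connected component.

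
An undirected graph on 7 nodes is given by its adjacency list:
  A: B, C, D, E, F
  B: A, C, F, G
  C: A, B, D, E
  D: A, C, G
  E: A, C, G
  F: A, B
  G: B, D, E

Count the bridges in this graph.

The edges on the cycle A-B-G-E-A are not bridges since each lies on that cycle.
Every edge lies on some cycle, so there are no bridges.

0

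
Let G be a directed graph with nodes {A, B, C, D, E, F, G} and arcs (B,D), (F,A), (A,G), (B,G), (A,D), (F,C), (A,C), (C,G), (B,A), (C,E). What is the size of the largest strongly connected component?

1

{D} is an SCC by itself.
{B} is an SCC by itself.
{C} is an SCC by itself.
{G} is an SCC by itself.
{E} is an SCC by itself.
(and 2 more singleton SCCs)
The largest has 1 vertex.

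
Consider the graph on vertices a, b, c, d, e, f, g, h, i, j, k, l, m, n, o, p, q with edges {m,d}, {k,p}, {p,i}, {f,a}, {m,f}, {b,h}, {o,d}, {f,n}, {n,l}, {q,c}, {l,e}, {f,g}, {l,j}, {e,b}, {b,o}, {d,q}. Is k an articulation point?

Deleting k leaves 2 components (was 2), so k is not a cut vertex.

No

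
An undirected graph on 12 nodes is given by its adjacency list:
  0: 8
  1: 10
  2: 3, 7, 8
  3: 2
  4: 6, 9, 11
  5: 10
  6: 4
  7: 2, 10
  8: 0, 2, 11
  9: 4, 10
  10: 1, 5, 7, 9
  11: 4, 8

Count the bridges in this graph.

The edges on the cycle 10-7-2-8-11-4-9-10 are not bridges since each lies on that cycle.
But removing 2-3 disconnects 2 from 3; removing 8-0 disconnects 8 from 0; removing 10-1 disconnects 10 from 1; removing 6-4 disconnects 6 from 4 — these are bridges.
In total 5 edges are bridges.

5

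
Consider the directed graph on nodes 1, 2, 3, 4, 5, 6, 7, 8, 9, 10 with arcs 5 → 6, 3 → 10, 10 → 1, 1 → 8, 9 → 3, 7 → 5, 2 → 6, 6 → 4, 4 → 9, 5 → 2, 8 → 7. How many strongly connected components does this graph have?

{1, 2, 3, 4, 5, 6, 7, 8, 9, 10} are all mutually reachable — one SCC of size 10.
That gives 1 strongly connected component.

1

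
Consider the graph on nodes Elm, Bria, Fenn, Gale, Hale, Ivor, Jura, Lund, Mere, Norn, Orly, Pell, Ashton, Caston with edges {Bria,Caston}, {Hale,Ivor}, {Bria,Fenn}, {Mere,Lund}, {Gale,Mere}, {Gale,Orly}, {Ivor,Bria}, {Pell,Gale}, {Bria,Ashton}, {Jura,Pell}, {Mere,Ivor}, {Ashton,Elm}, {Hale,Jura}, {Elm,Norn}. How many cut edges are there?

8

The edges on the cycle Hale-Jura-Pell-Gale-Mere-Ivor-Hale are not bridges since each lies on that cycle.
But removing Elm—Norn disconnects Elm from Norn; removing Bria—Ashton disconnects Bria from Ashton; removing Orly—Gale disconnects Orly from Gale; removing Caston—Bria disconnects Caston from Bria — these are bridges.
In total 8 edges are bridges.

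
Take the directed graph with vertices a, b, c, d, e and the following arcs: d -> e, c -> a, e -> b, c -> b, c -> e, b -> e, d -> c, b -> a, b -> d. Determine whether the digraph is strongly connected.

There is no directed path from a to d, so the graph is not strongly connected.

No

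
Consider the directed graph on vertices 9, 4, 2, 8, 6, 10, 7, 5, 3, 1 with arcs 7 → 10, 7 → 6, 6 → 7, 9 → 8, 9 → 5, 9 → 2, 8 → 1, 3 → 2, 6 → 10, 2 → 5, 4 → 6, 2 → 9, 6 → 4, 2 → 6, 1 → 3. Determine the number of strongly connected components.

4

{1, 2, 3, 8, 9} are all mutually reachable — one SCC of size 5.
{4, 6, 7} are all mutually reachable — one SCC of size 3.
{5} is an SCC by itself.
{10} is an SCC by itself.
That gives 4 strongly connected components.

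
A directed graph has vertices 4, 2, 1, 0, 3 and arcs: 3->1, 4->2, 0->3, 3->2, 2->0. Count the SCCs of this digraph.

3

{0, 2, 3} are all mutually reachable — one SCC of size 3.
{4} is an SCC by itself.
{1} is an SCC by itself.
That gives 3 strongly connected components.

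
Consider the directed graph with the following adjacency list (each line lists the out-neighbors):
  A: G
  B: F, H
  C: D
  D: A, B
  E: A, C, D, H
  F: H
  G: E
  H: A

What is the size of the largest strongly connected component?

8

{A, B, C, D, E, F, G, H} are all mutually reachable — one SCC of size 8.
The largest has 8 vertices.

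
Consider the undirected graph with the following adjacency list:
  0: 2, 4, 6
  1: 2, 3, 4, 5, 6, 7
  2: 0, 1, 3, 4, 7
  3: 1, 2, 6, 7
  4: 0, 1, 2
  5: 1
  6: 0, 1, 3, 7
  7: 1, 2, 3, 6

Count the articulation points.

Removing 1 increases the component count from 1 to 2, so 1 is a cut vertex.
By contrast removing 3 leaves 1 component; it is not a cut vertex. No other vertex is a cut vertex either.

1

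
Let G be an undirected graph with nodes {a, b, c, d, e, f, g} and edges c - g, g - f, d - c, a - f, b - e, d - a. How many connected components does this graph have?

2

Starting from b we can reach b, e. That is one component of size 2.
Starting from a we can reach a, c, d, f, g. That is one component of size 5.
Total: 2 components.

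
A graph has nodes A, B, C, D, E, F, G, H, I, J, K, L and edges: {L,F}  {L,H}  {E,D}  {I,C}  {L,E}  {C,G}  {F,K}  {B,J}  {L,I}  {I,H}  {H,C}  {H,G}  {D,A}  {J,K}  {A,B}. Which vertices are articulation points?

Removing L increases the component count from 1 to 2, so L is a cut vertex.
By contrast removing J leaves 1 component; it is not a cut vertex. No other vertex is a cut vertex either.

L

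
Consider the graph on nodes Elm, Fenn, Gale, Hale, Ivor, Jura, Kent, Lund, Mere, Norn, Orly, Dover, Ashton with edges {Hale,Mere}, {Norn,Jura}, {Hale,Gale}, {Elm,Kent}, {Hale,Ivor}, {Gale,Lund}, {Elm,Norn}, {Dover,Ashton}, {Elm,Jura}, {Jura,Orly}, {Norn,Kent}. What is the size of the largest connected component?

5

Fenn is isolated — a component by itself.
Starting from Dover we can reach Dover, Ashton. That is one component of size 2.
Starting from Gale we can reach Gale, Hale, Ivor, Lund, Mere. That is one component of size 5.
Starting from Elm we can reach Elm, Jura, Kent, Norn, Orly. That is one component of size 5.
The largest has 5 vertices.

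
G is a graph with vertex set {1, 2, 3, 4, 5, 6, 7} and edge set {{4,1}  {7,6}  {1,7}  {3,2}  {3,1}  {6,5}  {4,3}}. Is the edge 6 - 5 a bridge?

Removing 6 - 5 leaves no path between 6 and 5: the component count goes from 1 to 2. So it is a bridge.

Yes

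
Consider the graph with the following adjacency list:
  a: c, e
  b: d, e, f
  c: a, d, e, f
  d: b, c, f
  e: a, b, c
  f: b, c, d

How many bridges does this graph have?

The edges on the cycle e-b-d-c-e are not bridges since each lies on that cycle.
Every edge lies on some cycle, so there are no bridges.

0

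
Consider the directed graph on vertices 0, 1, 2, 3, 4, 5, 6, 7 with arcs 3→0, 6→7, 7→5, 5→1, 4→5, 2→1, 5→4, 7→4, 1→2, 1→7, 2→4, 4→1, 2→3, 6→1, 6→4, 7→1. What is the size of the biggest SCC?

5

{1, 2, 4, 5, 7} are all mutually reachable — one SCC of size 5.
{3} is an SCC by itself.
{0} is an SCC by itself.
{6} is an SCC by itself.
The largest has 5 vertices.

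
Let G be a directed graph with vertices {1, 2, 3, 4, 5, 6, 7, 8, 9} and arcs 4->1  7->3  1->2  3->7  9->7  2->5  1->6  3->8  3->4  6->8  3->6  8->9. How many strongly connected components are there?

3

{1, 3, 4, 6, 7, 8, 9} are all mutually reachable — one SCC of size 7.
{5} is an SCC by itself.
{2} is an SCC by itself.
That gives 3 strongly connected components.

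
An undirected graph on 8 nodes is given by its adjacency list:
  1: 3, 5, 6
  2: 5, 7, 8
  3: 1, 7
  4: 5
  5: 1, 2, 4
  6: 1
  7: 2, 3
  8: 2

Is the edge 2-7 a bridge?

After removing 2-7, the path 2-5-1-3-7 still connects them, so the edge is not a bridge.

No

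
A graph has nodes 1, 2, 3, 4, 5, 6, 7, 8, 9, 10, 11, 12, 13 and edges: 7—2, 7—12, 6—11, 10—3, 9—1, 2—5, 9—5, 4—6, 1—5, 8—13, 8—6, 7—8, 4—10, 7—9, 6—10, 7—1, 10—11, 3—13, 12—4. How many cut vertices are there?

Removing 7 increases the component count from 1 to 2, so 7 is a cut vertex.
By contrast removing 9 leaves 1 component; it is not a cut vertex. No other vertex is a cut vertex either.

1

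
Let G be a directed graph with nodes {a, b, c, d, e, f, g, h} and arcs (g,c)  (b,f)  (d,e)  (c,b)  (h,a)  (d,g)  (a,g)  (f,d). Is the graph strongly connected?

There is no directed path from d to h, so the graph is not strongly connected.

No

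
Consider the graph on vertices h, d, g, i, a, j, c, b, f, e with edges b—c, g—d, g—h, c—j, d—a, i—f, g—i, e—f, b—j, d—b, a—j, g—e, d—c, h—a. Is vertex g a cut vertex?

Yes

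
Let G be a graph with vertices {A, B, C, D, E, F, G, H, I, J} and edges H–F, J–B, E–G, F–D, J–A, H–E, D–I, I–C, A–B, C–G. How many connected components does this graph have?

2

Starting from A we can reach A, B, J. That is one component of size 3.
Starting from C we can reach C, D, E, F, G, H, I. That is one component of size 7.
Total: 2 components.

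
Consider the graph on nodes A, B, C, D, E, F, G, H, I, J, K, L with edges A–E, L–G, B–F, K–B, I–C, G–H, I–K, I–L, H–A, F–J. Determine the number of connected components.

2

D is isolated — a component by itself.
Starting from A we can reach A, B, C, E, F, G, H, I, J, K, L. That is one component of size 11.
Total: 2 components.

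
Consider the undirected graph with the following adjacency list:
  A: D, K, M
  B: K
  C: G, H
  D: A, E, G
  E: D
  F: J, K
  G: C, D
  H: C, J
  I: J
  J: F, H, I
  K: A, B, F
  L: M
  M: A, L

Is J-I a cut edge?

Yes

Removing J-I leaves no path between J and I: the component count goes from 1 to 2. So it is a bridge.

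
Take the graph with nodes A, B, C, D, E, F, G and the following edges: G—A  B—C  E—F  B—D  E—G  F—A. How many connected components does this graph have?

2

Starting from B we can reach B, C, D. That is one component of size 3.
Starting from A we can reach A, E, F, G. That is one component of size 4.
Total: 2 components.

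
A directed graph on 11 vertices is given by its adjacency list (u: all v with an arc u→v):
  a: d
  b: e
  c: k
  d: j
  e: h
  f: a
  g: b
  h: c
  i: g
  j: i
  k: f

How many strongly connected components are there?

1

{a, b, c, d, e, f, g, h, i, j, k} are all mutually reachable — one SCC of size 11.
That gives 1 strongly connected component.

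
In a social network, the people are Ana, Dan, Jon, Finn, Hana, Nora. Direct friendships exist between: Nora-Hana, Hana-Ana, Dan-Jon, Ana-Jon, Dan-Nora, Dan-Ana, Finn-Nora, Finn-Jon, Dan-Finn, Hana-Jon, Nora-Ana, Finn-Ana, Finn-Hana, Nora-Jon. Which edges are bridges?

none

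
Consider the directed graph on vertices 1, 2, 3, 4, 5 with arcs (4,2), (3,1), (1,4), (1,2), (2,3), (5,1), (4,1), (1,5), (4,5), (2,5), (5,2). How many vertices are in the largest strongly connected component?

{1, 2, 3, 4, 5} are all mutually reachable — one SCC of size 5.
The largest has 5 vertices.

5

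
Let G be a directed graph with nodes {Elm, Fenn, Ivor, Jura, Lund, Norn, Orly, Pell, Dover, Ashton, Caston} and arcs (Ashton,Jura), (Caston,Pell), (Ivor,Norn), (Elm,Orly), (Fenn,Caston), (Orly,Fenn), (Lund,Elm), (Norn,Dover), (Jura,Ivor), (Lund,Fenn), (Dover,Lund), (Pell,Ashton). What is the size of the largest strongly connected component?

11

{Elm, Fenn, Ivor, Jura, Lund, Norn, Orly, Pell, Dover, Ashton, Caston} are all mutually reachable — one SCC of size 11.
The largest has 11 vertices.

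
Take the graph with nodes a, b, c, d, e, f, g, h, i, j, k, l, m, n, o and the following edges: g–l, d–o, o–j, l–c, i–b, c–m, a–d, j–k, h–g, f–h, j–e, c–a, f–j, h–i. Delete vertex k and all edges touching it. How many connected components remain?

With k gone, the remaining components are: {n}; {a, b, c, d, e, f, g, h, i, j, l, m, o}.
That is 2 components.

2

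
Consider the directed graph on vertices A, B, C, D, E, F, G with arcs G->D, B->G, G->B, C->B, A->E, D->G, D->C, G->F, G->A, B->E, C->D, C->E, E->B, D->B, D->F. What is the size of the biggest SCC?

6

{A, B, C, D, E, G} are all mutually reachable — one SCC of size 6.
{F} is an SCC by itself.
The largest has 6 vertices.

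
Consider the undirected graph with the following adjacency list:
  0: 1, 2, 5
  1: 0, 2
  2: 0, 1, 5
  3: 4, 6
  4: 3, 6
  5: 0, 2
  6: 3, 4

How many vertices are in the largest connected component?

4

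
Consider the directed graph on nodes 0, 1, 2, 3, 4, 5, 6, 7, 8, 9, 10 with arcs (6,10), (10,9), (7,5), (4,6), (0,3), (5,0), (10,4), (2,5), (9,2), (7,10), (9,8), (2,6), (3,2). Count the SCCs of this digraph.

{0, 2, 3, 4, 5, 6, 9, 10} are all mutually reachable — one SCC of size 8.
{7} is an SCC by itself.
{8} is an SCC by itself.
{1} is an SCC by itself.
That gives 4 strongly connected components.

4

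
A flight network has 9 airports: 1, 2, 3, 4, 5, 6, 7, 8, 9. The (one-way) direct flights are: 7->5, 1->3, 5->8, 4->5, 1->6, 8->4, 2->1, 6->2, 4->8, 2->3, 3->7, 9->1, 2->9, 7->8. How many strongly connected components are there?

4

{1, 2, 6, 9} are all mutually reachable — one SCC of size 4.
{4, 5, 8} are all mutually reachable — one SCC of size 3.
{7} is an SCC by itself.
{3} is an SCC by itself.
That gives 4 strongly connected components.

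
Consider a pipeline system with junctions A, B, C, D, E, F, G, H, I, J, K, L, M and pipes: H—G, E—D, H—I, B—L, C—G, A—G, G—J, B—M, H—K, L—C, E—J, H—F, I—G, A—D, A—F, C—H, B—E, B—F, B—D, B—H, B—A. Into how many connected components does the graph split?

Starting from A we can reach A, B, C, D, E, F, G, H, I, J, K, L, M. That is one component of size 13.
Total: 1 component.

1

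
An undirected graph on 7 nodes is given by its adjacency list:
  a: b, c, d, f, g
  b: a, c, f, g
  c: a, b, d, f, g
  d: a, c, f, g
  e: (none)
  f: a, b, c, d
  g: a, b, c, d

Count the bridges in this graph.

The edges on the cycle f-a-c-d-f are not bridges since each lies on that cycle.
Every edge lies on some cycle, so there are no bridges.

0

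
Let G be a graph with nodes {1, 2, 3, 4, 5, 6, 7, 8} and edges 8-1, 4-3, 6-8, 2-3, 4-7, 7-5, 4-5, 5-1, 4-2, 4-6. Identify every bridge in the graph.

The edges on the cycle 4-2-3-4 are not bridges since each lies on that cycle.
Every edge lies on some cycle, so there are no bridges.

none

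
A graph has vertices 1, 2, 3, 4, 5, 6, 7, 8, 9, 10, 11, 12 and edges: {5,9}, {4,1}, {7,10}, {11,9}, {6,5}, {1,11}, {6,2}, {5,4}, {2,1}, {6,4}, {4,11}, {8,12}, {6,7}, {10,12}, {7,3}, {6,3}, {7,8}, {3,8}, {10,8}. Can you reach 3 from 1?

From 1 we can reach 1, 2, 3, 4, 5, 6, 7, 8, 9, 10, 11, 12, which includes 3.

Yes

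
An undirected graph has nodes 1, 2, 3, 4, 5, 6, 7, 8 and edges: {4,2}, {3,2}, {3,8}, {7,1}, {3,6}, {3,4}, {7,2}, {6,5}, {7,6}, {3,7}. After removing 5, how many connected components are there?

With 5 gone, the remaining components are: {1, 2, 3, 4, 6, 7, 8}.
That is 1 component.

1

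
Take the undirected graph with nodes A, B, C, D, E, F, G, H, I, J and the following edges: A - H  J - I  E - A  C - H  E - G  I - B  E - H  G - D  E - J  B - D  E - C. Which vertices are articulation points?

Removing E increases the component count from 2 to 3, so E is a cut vertex.
By contrast removing I leaves 2 components; it is not a cut vertex. No other vertex is a cut vertex either.

E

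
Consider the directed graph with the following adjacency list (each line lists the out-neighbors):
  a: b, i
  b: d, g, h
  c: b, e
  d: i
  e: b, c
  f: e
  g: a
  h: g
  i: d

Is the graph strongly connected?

No

There is no directed path from e to f, so the graph is not strongly connected.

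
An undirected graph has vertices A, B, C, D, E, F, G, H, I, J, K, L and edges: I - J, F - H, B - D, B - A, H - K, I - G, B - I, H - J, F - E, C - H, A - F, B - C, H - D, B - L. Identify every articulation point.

Removing B increases the component count from 1 to 2, so B is a cut vertex.
Removing F increases the component count from 1 to 2, so F is a cut vertex.
Removing H increases the component count from 1 to 2, so H is a cut vertex.
Likewise I is a cut vertex.
By contrast removing C leaves 1 component; it is not a cut vertex. No other vertex is a cut vertex either.

B, F, H, I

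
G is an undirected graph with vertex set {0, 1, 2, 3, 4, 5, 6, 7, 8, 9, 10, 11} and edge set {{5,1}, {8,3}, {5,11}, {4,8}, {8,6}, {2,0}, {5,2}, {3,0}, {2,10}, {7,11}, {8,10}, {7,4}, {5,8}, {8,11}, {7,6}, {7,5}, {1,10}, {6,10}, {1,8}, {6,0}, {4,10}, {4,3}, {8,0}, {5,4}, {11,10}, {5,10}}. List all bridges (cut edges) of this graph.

none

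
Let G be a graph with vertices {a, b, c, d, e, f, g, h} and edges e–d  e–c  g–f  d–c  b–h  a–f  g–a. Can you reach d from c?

Yes

From c we can reach c, d, e, which includes d.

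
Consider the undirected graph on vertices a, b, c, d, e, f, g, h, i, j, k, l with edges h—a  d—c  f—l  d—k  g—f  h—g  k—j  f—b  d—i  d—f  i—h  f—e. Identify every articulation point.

d, f, h, k

Removing d increases the component count from 1 to 3, so d is a cut vertex.
Removing f increases the component count from 1 to 4, so f is a cut vertex.
Removing h increases the component count from 1 to 2, so h is a cut vertex.
Likewise k is a cut vertex.
By contrast removing b leaves 1 component; it is not a cut vertex. No other vertex is a cut vertex either.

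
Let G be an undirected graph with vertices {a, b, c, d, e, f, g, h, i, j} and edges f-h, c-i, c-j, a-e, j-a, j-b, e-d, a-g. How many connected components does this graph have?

Starting from f we can reach f, h. That is one component of size 2.
Starting from a we can reach a, b, c, d, e, g, i, j. That is one component of size 8.
Total: 2 components.

2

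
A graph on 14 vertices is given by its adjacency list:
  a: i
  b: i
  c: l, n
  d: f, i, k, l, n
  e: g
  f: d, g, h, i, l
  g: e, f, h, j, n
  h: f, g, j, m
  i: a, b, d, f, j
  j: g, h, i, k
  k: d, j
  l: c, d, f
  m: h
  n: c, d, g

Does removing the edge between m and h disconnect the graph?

Yes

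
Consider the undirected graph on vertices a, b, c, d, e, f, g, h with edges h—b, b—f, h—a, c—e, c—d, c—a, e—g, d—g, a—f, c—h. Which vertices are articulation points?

c

Removing c increases the component count from 1 to 2, so c is a cut vertex.
By contrast removing a leaves 1 component; it is not a cut vertex. No other vertex is a cut vertex either.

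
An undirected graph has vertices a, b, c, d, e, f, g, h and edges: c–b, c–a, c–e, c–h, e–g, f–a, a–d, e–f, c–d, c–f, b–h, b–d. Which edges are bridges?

e-g

The edges on the cycle c-b-d-c are not bridges since each lies on that cycle.
But removing e–g disconnects e from g — this is a bridge.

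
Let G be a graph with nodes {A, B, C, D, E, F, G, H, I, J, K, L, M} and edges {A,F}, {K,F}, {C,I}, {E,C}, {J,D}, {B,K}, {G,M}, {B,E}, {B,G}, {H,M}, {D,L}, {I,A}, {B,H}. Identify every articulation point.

Removing B increases the component count from 2 to 3, so B is a cut vertex.
Removing D increases the component count from 2 to 3, so D is a cut vertex.
By contrast removing L leaves 2 components; it is not a cut vertex. No other vertex is a cut vertex either.

B, D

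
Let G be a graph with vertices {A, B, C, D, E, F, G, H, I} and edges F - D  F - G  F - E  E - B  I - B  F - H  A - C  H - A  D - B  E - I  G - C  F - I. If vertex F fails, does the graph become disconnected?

Yes

Deleting F raises the number of components from 1 to 2, so F is a cut vertex.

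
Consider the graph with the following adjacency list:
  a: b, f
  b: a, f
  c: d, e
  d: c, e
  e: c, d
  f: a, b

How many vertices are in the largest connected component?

3

Starting from a we can reach a, b, f. That is one component of size 3.
Starting from c we can reach c, d, e. That is one component of size 3.
The largest has 3 vertices.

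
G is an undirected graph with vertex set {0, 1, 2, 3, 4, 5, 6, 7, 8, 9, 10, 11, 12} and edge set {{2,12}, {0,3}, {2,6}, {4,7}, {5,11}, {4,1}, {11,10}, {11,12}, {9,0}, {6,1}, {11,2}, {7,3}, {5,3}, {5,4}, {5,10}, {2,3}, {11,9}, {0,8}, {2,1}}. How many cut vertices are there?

1

Removing 0 increases the component count from 1 to 2, so 0 is a cut vertex.
By contrast removing 8 leaves 1 component; it is not a cut vertex. No other vertex is a cut vertex either.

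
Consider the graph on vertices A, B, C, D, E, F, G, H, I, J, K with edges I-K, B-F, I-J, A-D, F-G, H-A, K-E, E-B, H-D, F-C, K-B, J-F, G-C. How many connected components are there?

Starting from A we can reach A, D, H. That is one component of size 3.
Starting from B we can reach B, C, E, F, G, I, J, K. That is one component of size 8.
Total: 2 components.

2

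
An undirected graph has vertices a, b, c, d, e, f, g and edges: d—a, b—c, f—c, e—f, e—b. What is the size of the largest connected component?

4

g is isolated — a component by itself.
Starting from a we can reach a, d. That is one component of size 2.
Starting from b we can reach b, c, e, f. That is one component of size 4.
The largest has 4 vertices.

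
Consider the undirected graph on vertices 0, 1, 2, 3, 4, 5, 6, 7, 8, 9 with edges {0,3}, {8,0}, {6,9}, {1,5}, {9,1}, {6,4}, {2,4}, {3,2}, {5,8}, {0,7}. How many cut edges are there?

1

The edges on the cycle 6-9-1-5-8-0-3-2-4-6 are not bridges since each lies on that cycle.
But removing 7 - 0 disconnects 7 from 0 — this is a bridge.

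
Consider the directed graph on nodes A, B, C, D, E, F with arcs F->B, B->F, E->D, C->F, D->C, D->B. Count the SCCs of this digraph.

5

{B, F} are all mutually reachable — one SCC of size 2.
{E} is an SCC by itself.
{A} is an SCC by itself.
{C} is an SCC by itself.
{D} is an SCC by itself.
That gives 5 strongly connected components.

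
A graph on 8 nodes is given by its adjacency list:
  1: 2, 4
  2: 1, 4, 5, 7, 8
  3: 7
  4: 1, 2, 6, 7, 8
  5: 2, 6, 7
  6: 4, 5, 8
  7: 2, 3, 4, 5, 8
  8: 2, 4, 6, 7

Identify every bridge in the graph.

The edges on the cycle 2-8-7-4-1-2 are not bridges since each lies on that cycle.
But removing 3-7 disconnects 3 from 7 — this is a bridge.

3-7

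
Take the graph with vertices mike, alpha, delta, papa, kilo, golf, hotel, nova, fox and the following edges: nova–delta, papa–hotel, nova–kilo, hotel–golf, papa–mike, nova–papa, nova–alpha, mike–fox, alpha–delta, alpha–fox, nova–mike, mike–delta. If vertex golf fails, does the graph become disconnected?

No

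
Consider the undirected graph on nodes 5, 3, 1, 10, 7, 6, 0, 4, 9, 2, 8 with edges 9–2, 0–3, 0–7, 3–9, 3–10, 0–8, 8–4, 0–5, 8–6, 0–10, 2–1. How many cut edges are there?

8

The edges on the cycle 0-3-10-0 are not bridges since each lies on that cycle.
But removing 9–2 disconnects 9 from 2; removing 0–7 disconnects 0 from 7; removing 0–5 disconnects 0 from 5; removing 0–8 disconnects 0 from 8 — these are bridges.
In total 8 edges are bridges.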